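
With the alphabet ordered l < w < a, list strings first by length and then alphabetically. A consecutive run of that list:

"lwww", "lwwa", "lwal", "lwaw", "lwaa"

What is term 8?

Stepping forward 3 times from lwaa: lwaa → lall → lalw, then the target.

lala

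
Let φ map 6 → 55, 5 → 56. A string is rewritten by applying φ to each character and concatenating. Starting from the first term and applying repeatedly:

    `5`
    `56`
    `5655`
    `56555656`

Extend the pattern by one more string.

Apply φ to 56555656 symbol by symbol: 5→56, 6→55, 5→56, 5→56, 5→56, 6→55, 5→56, 6→55; joined: 56 55 56 56 56 55 56 55.

5655565656555655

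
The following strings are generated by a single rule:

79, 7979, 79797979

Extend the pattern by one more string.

s(k+1) = s(k)·s(k) — each term doubles the last.
So the next term is two copies of 79797979.

7979797979797979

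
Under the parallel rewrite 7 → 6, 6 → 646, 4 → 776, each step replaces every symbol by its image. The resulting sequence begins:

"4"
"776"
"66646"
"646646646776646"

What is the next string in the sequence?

64677664664677664664677664666646646776646

Replace each of the 15 characters of 646646646776646 in place — 646 776 646 646 776 646 646 776 646 6 6 646 646 776 646 — and concatenate.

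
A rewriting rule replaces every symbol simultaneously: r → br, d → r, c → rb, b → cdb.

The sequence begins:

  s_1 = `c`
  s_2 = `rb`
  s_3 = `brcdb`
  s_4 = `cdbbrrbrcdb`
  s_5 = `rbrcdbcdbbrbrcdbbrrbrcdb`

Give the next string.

brcdbbrrbrcdbrbrcdbcdbbrcdbbrrbrcdbcdbbrbrcdbbrrbrcdb

φ(rbrcdbcdbbrbrcdbbrrbrcdb) expands symbol-by-symbol to br cdb br rb r cdb rb r cdb cdb br cdb br rb r cdb cdb br br cdb br rb r cdb; joining the 24 pieces gives the next term.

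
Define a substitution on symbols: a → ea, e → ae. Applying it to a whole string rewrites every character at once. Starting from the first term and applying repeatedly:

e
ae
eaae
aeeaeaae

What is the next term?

Expanding aeeaeaae: a→ea, e→ae, e→ae, a→ea, e→ae, a→ea, a→ea, e→ae. Concatenated: ea ae ae ea ae ea ea ae.

eaaeaeeaaeeaeaae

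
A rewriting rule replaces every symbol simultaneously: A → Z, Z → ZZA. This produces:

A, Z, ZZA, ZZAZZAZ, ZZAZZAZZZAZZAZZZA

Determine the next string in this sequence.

φ(ZZAZZAZZZAZZAZZZA) expands symbol-by-symbol to ZZA ZZA Z ZZA ZZA Z ZZA ZZA ZZA Z ZZA ZZA Z ZZA ZZA ZZA Z; joining the 17 pieces gives the next term.

ZZAZZAZZZAZZAZZZAZZAZZAZZZAZZAZZZAZZAZZAZ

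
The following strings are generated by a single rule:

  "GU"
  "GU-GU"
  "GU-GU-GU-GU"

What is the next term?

GU-GU-GU-GU-GU-GU-GU-GU

Every step duplicates the string with '-' between the halves.
So the next term is two copies of GU-GU-GU-GU with '-' between the halves.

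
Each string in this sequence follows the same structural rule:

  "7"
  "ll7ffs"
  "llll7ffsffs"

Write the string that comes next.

Each term wraps the previous one in ll on the left and ffs on the right.
One more step from llll7ffsffs gives the answer.

llllll7ffsffsffs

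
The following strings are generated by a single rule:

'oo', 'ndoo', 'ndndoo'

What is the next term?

ndndndoo

The strings grow by a fixed prefix nd each time.
So the next term is nd·ndndoo.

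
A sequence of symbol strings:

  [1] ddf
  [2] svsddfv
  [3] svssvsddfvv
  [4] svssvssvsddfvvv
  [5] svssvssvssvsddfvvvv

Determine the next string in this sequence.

s(k+1) = svs·s(k)·v, so each term gains svs as a prefix and v as a suffix.
One more step from svssvssvssvsddfvvvv gives the answer.

svssvssvssvssvsddfvvvvv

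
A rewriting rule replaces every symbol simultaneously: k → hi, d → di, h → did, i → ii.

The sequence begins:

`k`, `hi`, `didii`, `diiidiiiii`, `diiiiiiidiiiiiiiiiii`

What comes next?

Applying the rule to each of the 20 symbols of diiiiiiidiiiiiiiiiii gives the pieces di ii ii ii ii ii ii ii di ii ii ii ii ii ii ii ii ii ii ii, which concatenate to the answer.

diiiiiiiiiiiiiiidiiiiiiiiiiiiiiiiiiiiiii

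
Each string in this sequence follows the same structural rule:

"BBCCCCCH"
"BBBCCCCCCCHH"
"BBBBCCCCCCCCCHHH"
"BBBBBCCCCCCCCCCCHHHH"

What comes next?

Each string has the form B^{n} C^{2n+1} H^{n-1}, where the shown terms are n = 2, 3, 4, 5.
Setting n = 6 gives 6, 13, 5 characters in each block.

BBBBBBCCCCCCCCCCCCCHHHHH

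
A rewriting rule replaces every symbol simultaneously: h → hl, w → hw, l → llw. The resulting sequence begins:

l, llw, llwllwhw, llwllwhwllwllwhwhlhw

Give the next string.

llwllwhwllwllwhwhlhwllwllwhwllwllwhwhlhwhlllwhlhw

φ(llwllwhwllwllwhwhlhw) expands symbol-by-symbol to llw llw hw llw llw hw hl hw llw llw hw llw llw hw hl hw hl llw hl hw; joining the 20 pieces gives the next term.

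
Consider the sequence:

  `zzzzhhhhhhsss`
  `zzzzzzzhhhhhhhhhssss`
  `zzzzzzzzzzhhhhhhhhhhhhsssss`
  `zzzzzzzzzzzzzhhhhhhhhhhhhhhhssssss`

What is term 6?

Each string has the form z^{3n-2} h^{3n} s^{n+1}, where the shown terms are n = 2, 3, 4, 5.
For term 6, n = 7, so the run lengths are 19, 21, 8.

zzzzzzzzzzzzzzzzzzzhhhhhhhhhhhhhhhhhhhhhssssssss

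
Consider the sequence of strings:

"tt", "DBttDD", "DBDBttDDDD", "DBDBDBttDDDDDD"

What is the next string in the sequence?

Each term wraps the previous one in DB on the left and DD on the right.
One more step from DBDBDBttDDDDDD gives the answer.

DBDBDBDBttDDDDDDDD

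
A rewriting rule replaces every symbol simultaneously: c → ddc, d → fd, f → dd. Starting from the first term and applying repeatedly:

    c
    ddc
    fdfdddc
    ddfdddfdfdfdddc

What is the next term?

φ(ddfdddfdfdfdddc) expands symbol-by-symbol to fd fd dd fd fd fd dd fd dd fd dd fd fd fd ddc; joining the 15 pieces gives the next term.

fdfdddfdfdfdddfdddfdddfdfdfdddc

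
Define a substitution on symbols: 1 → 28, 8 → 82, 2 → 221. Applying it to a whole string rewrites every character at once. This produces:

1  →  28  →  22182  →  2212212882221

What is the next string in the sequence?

Rewriting the 13 symbols of 2212212882221 one by one yields 221 221 28 221 221 28 221 82 82 221 221 221 28; concatenated:

2212212822122128221828222122122128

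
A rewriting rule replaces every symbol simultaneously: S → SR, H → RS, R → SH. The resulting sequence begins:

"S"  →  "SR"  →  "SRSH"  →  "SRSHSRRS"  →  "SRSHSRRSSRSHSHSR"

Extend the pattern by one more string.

Rewriting the 16 symbols of SRSHSRRSSRSHSHSR one by one yields SR SH SR RS SR SH SH SR SR SH SR RS SR RS SR SH; concatenated:

SRSHSRRSSRSHSHSRSRSHSRRSSRRSSRSH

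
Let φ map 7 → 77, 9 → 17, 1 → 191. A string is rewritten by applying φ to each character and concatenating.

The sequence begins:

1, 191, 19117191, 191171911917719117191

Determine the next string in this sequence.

Replace each of the 21 characters of 191171911917719117191 in place — 191 17 191 191 77 191 17 191 191 17 191 77 77 191 17 191 191 77 191 17 191 — and concatenate.

191171911917719117191191171917777191171911917719117191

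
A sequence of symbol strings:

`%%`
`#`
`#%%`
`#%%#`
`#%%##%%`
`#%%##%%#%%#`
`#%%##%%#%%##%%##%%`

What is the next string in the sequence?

This is a Fibonacci-style word recurrence s(k) = s(k−1)·s(k−2): e.g. #·%% = #%%.
Continuing: #%%##%%#%%##%%##%% · #%%##%%#%%# gives term 8.

#%%##%%#%%##%%##%%#%%##%%#%%#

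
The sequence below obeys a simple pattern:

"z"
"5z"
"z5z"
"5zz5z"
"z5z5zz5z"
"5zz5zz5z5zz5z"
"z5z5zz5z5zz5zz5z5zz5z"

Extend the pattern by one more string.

Each term (from the third on) is the two preceding terms concatenated in order: term 3 = z·5z = z5z.
The next term joins 5zz5zz5z5zz5z and z5z5zz5z5zz5zz5z5zz5z.

5zz5zz5z5zz5zz5z5zz5z5zz5zz5z5zz5z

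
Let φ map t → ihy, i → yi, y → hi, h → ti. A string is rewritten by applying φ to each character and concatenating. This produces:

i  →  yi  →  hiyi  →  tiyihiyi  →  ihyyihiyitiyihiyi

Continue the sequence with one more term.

Rewriting the 17 symbols of ihyyihiyitiyihiyi one by one yields yi ti hi hi yi ti yi hi yi ihy yi hi yi ti yi hi yi; concatenated:

yitihihiyitiyihiyiihyyihiyitiyihiyi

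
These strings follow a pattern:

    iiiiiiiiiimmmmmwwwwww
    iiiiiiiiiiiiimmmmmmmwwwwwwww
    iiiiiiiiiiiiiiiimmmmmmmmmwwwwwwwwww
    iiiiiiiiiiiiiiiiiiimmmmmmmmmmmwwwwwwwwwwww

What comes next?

Term n consists of 3n+1 i's, followed by 2n-1 m's, followed by 2n w's, where the shown terms are n = 3, 4, 5, 6.
For the next term, n = 7, so the run lengths are 22, 13, 14.

iiiiiiiiiiiiiiiiiiiiiimmmmmmmmmmmmmwwwwwwwwwwwwww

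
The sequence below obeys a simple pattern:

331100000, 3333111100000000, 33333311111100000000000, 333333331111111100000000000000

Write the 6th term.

Reading off run lengths: 3 runs 2, 4, 6, 8; 1 runs 2, 4, 6, 8; 0 runs 5, 8, 11, 14 — each is linear in n (n = 1, 2, …).
At n = 6 the blocks have lengths 12, 12, 20.

33333333333311111111111100000000000000000000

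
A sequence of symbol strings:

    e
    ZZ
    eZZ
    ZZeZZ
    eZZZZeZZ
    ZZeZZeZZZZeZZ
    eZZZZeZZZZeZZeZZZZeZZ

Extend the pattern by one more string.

Each term (from the third on) is the two preceding terms concatenated in order: term 3 = e·ZZ = eZZ.
Continuing: ZZeZZeZZZZeZZ · eZZZZeZZZZeZZeZZZZeZZ gives term 8.

ZZeZZeZZZZeZZeZZZZeZZZZeZZeZZZZeZZ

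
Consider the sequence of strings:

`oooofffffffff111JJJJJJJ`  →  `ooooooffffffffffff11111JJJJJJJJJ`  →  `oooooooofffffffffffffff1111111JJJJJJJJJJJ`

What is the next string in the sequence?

The n-th term is 2n o's then 3n+3 f's then 2n-1 1's then 2n+3 J's, where the shown terms are n = 2, 3, 4.
For the next term, n = 5, so the run lengths are 10, 18, 9, 13.

ooooooooooffffffffffffffffff111111111JJJJJJJJJJJJJ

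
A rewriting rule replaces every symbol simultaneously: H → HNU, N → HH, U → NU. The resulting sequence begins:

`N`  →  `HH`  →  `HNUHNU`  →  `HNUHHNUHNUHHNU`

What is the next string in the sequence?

Replace each of the 14 characters of HNUHHNUHNUHHNU in place — HNU HH NU HNU HNU HH NU HNU HH NU HNU HNU HH NU — and concatenate.

HNUHHNUHNUHNUHHNUHNUHHNUHNUHNUHHNU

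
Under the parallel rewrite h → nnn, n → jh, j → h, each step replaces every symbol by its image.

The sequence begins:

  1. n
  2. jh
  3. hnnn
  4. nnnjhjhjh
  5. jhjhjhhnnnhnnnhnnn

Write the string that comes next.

hnnnhnnnhnnnnnnjhjhjhnnnjhjhjhnnnjhjhjh

Applying the rule to each of the 18 symbols of jhjhjhhnnnhnnnhnnn gives the pieces h nnn h nnn h nnn nnn jh jh jh nnn jh jh jh nnn jh jh jh, which concatenate to the answer.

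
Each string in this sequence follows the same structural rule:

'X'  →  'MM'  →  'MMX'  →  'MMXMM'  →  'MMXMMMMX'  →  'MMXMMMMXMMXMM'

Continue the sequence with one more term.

MMXMMMMXMMXMMMMXMMMMX

Each term (from the third on) is the previous term followed by the one before it: term 3 = MM·X = MMX.
Continuing: MMXMMMMXMMXMM · MMXMMMMX gives term 7.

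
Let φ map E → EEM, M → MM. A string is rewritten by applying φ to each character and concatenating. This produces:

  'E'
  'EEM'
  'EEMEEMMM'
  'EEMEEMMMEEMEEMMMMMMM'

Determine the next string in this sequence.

Replace each of the 20 characters of EEMEEMMMEEMEEMMMMMMM in place — EEM EEM MM EEM EEM MM MM MM EEM EEM MM EEM EEM MM MM MM MM MM MM MM — and concatenate.

EEMEEMMMEEMEEMMMMMMMEEMEEMMMEEMEEMMMMMMMMMMMMMMM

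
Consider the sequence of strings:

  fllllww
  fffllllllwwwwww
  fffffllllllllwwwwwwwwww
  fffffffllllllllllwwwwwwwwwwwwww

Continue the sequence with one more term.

fffffffffllllllllllllwwwwwwwwwwwwwwwwww

Term n consists of 2n-1 f's, followed by 2n+2 l's, followed by 4n-2 w's (n = 1, 2, …).
For the next term, n = 5, so the run lengths are 9, 12, 18.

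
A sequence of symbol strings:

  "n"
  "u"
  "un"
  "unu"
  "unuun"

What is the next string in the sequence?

Each term (from the third on) is the previous term followed by the one before it: term 3 = u·n = un.
Continuing: unuun · unu gives term 6.

unuununu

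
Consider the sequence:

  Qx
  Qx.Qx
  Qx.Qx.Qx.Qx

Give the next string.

Qx.Qx.Qx.Qx.Qx.Qx.Qx.Qx

Each string is two copies of the previous one joined by '.'.
So the next term is two copies of Qx.Qx.Qx.Qx with '.' between the halves.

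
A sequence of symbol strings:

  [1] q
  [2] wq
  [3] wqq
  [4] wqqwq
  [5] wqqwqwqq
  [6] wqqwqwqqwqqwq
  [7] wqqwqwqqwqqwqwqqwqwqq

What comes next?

wqqwqwqqwqqwqwqqwqwqqwqqwqwqqwqqwq

From term 3 onward, concatenate the last term with the second-to-last: wq·q = wqq, wqq·wq = wqqwq, …
So term 8 is wqqwqwqqwqqwqwqqwqwqq·wqqwqwqqwqqwq.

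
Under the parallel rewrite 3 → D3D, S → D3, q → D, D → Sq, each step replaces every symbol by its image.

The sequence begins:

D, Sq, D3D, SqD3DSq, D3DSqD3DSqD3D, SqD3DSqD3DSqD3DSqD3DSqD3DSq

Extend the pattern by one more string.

Replace each of the 27 characters of SqD3DSqD3DSqD3DSqD3DSqD3DSq in place — D3 D Sq D3D Sq D3 D Sq D3D Sq D3 D Sq D3D Sq D3 D Sq D3D Sq D3 D Sq D3D Sq D3 D — and concatenate.

D3DSqD3DSqD3DSqD3DSqD3DSqD3DSqD3DSqD3DSqD3DSqD3DSqD3D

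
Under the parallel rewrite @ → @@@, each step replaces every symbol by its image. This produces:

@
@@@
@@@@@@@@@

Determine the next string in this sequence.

@@@@@@@@@@@@@@@@@@@@@@@@@@@

Expanding @@@@@@@@@: @→@@@, @→@@@, @→@@@, @→@@@, @→@@@, @→@@@, @→@@@, @→@@@, @→@@@. Concatenated: @@@ @@@ @@@ @@@ @@@ @@@ @@@ @@@ @@@.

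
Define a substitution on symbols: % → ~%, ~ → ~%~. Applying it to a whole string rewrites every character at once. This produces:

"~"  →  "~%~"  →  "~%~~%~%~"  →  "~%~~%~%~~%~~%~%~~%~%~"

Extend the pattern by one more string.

~%~~%~%~~%~~%~%~~%~%~~%~~%~%~~%~~%~%~~%~%~~%~~%~%~~%~%~

Applying the rule to each of the 21 symbols of ~%~~%~%~~%~~%~%~~%~%~ gives the pieces ~%~ ~% ~%~ ~%~ ~% ~%~ ~% ~%~ ~%~ ~% ~%~ ~%~ ~% ~%~ ~% ~%~ ~%~ ~% ~%~ ~% ~%~, which concatenate to the answer.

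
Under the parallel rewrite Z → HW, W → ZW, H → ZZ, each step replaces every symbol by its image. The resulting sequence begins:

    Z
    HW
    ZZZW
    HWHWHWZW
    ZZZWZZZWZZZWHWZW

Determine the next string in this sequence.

Replace each of the 16 characters of ZZZWZZZWZZZWHWZW in place — HW HW HW ZW HW HW HW ZW HW HW HW ZW ZZ ZW HW ZW — and concatenate.

HWHWHWZWHWHWHWZWHWHWHWZWZZZWHWZW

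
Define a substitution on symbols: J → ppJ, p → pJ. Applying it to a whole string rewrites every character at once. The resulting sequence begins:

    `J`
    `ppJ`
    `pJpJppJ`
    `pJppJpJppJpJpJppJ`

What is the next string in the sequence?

Rewriting the 17 symbols of pJppJpJppJpJpJppJ one by one yields pJ ppJ pJ pJ ppJ pJ ppJ pJ pJ ppJ pJ ppJ pJ ppJ pJ pJ ppJ; concatenated:

pJppJpJpJppJpJppJpJpJppJpJppJpJppJpJpJppJ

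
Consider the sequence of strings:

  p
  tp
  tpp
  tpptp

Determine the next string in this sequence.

Each term (from the third on) is the previous term followed by the one before it: term 3 = tp·p = tpp.
The next term joins tpptp and tpp.

tpptptpp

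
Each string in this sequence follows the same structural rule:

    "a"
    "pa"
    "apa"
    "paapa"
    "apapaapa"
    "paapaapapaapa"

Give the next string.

From term 3 onward, concatenate the second-to-last term with the last: a·pa = apa, pa·apa = paapa, …
The next term joins apapaapa and paapaapapaapa.

apapaapapaapaapapaapa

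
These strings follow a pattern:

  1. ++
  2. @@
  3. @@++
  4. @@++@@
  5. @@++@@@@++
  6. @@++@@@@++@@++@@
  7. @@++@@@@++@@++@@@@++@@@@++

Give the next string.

This is a Fibonacci-style word recurrence s(k) = s(k−1)·s(k−2): e.g. @@·++ = @@++.
The next term joins @@++@@@@++@@++@@@@++@@@@++ and @@++@@@@++@@++@@.

@@++@@@@++@@++@@@@++@@@@++@@++@@@@++@@++@@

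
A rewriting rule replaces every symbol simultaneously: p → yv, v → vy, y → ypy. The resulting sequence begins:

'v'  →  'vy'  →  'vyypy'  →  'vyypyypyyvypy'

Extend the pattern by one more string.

Rewriting the 13 symbols of vyypyypyyvypy one by one yields vy ypy ypy yv ypy ypy yv ypy ypy vy ypy yv ypy; concatenated:

vyypyypyyvypyypyyvypyypyvyypyyvypy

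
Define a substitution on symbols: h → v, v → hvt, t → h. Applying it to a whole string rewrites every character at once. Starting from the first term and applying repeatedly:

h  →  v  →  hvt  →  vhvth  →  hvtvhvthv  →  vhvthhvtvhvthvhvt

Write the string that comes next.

hvtvhvthvvhvthhvtvhvthvhvtvhvth

Applying the rule to each of the 17 symbols of vhvthhvtvhvthvhvt gives the pieces hvt v hvt h v v hvt h hvt v hvt h v hvt v hvt h, which concatenate to the answer.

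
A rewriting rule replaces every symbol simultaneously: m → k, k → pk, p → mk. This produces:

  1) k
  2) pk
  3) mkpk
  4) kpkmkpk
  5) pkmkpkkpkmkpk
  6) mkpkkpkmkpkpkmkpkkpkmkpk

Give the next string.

Replace each of the 24 characters of mkpkkpkmkpkpkmkpkkpkmkpk in place — k pk mk pk pk mk pk k pk mk pk mk pk k pk mk pk pk mk pk k pk mk pk — and concatenate.

kpkmkpkpkmkpkkpkmkpkmkpkkpkmkpkpkmkpkkpkmkpk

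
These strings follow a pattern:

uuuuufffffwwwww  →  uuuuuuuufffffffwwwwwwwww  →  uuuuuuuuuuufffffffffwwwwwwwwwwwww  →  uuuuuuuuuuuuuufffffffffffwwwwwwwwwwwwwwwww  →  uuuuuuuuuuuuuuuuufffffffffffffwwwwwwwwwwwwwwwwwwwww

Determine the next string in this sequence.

uuuuuuuuuuuuuuuuuuuufffffffffffffffwwwwwwwwwwwwwwwwwwwwwwwww

The n-th term is 3n+2 u's then 2n+3 f's then 4n+1 w's (n = 1, 2, …).
At n = 6 the blocks have lengths 20, 15, 25.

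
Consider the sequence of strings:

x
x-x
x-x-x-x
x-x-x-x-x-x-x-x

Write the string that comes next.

Every step duplicates the string with '-' between the halves.
So the next term is two copies of x-x-x-x-x-x-x-x with '-' between the halves.

x-x-x-x-x-x-x-x-x-x-x-x-x-x-x-x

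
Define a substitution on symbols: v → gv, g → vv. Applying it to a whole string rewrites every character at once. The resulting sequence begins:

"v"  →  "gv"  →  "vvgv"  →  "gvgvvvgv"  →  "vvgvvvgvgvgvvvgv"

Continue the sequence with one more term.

Replace each of the 16 characters of vvgvvvgvgvgvvvgv in place — gv gv vv gv gv gv vv gv vv gv vv gv gv gv vv gv — and concatenate.

gvgvvvgvgvgvvvgvvvgvvvgvgvgvvvgv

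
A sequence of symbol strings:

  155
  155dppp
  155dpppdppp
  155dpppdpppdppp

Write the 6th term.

155dpppdpppdpppdpppdppp

The strings grow by a fixed suffix dppp each time.
From 155dpppdpppdppp, 2 further steps: 155dpppdpppdppp → 155dpppdpppdpppdppp → (answer).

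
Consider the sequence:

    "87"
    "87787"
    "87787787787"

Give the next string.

87787787787787787787787

s(k+1) = s(k)·7·s(k) — each term doubles the last with '7' between the halves.
So the next term is two copies of 87787787787 with '7' between the halves.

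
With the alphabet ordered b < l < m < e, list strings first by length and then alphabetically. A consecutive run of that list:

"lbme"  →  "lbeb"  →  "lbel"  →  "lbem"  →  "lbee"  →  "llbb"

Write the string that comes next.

Treat llbb as a base-4 numeral over the given alphabet and add one, carrying through any trailing e's.

llbl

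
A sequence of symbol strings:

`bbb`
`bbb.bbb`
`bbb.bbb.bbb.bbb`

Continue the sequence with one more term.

Each string is two copies of the previous one joined by '.'.
So the next term is two copies of bbb.bbb.bbb.bbb with '.' between the halves.

bbb.bbb.bbb.bbb.bbb.bbb.bbb.bbb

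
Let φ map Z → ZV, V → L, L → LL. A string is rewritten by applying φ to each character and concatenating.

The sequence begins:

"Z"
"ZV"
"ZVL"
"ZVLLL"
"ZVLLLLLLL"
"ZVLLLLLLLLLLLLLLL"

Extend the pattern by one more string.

Rewriting the 17 symbols of ZVLLLLLLLLLLLLLLL one by one yields ZV L LL LL LL LL LL LL LL LL LL LL LL LL LL LL LL; concatenated:

ZVLLLLLLLLLLLLLLLLLLLLLLLLLLLLLLL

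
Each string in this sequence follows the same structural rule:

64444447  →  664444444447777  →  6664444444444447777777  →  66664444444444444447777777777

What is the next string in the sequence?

Term n consists of n 6's, followed by 3n+3 4's, followed by 3n-2 7's (n = 1, 2, …).
At n = 5 the blocks have lengths 5, 18, 13.

666664444444444444444447777777777777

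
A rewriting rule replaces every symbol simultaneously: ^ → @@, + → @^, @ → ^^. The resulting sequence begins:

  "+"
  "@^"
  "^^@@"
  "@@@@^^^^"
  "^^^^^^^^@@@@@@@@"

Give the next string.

Rewriting the 16 symbols of ^^^^^^^^@@@@@@@@ one by one yields @@ @@ @@ @@ @@ @@ @@ @@ ^^ ^^ ^^ ^^ ^^ ^^ ^^ ^^; concatenated:

@@@@@@@@@@@@@@@@^^^^^^^^^^^^^^^^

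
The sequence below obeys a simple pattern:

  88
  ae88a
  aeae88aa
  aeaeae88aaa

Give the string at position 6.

Every step adds ae to the front and a to the end of the previous string.
From aeaeae88aaa, 2 further steps: aeaeae88aaa → aeaeaeae88aaaa → (answer).

aeaeaeaeae88aaaaa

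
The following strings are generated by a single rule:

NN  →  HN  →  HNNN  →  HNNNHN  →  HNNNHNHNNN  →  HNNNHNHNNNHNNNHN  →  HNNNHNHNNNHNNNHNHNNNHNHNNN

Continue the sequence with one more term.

HNNNHNHNNNHNNNHNHNNNHNHNNNHNNNHNHNNNHNNNHN

This is a Fibonacci-style word recurrence s(k) = s(k−1)·s(k−2): e.g. HN·NN = HNNN.
The next term joins HNNNHNHNNNHNNNHNHNNNHNHNNN and HNNNHNHNNNHNNNHN.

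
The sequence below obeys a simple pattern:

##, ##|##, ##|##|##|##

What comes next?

Each string is two copies of the previous one joined by '|'.
So the next term is two copies of ##|##|##|## with '|' between the halves.

##|##|##|##|##|##|##|##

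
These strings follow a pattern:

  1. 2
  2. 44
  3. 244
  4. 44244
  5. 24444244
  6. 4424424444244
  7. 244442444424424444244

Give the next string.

4424424444244244442444424424444244

Each term (from the third on) is the two preceding terms concatenated in order: term 3 = 2·44 = 244.
Continuing: 4424424444244 · 244442444424424444244 gives term 8.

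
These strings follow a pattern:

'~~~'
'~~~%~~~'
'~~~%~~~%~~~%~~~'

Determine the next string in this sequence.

Each string is two copies of the previous one joined by '%'.
Doubling ~~~%~~~%~~~%~~~ with '%' between the halves:

~~~%~~~%~~~%~~~%~~~%~~~%~~~%~~~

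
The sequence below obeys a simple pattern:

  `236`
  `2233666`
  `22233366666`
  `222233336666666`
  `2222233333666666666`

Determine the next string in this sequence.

22222233333366666666666

Each string has the form 2^{n} 3^{n} 6^{2n-1} (n = 1, 2, …).
For the next term, n = 6, so the run lengths are 6, 6, 11.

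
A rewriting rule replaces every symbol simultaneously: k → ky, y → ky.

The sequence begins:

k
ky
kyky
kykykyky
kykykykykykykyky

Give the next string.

Replace each of the 16 characters of kykykykykykykyky in place — ky ky ky ky ky ky ky ky ky ky ky ky ky ky ky ky — and concatenate.

kykykykykykykykykykykykykykykyky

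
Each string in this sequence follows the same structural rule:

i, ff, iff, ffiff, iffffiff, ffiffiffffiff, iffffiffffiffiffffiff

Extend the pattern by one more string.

ffiffiffffiffiffffiffffiffiffffiff

From term 3 onward, concatenate the second-to-last term with the last: i·ff = iff, ff·iff = ffiff, …
Continuing: ffiffiffffiff · iffffiffffiffiffffiff gives term 8.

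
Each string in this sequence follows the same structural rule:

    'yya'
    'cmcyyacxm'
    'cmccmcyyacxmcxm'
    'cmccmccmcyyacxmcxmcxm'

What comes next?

Every step adds cmc to the front and cxm to the end of the previous string.
Applying this once more to cmccmccmcyyacxmcxmcxm:

cmccmccmccmcyyacxmcxmcxmcxm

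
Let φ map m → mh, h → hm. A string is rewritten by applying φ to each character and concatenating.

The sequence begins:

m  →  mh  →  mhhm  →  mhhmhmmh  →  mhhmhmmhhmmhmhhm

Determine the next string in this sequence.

φ(mhhmhmmhhmmhmhhm) expands symbol-by-symbol to mh hm hm mh hm mh mh hm hm mh mh hm mh hm hm mh; joining the 16 pieces gives the next term.

mhhmhmmhhmmhmhhmhmmhmhhmmhhmhmmh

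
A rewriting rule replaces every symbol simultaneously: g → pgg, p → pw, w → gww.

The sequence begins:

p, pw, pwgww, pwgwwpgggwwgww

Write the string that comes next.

φ(pwgwwpgggwwgww) expands symbol-by-symbol to pw gww pgg gww gww pw pgg pgg pgg gww gww pgg gww gww; joining the 14 pieces gives the next term.

pwgwwpgggwwgwwpwpggpggpgggwwgwwpgggwwgww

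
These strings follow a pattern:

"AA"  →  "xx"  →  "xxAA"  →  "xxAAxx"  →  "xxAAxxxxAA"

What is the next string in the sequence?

xxAAxxxxAAxxAAxx

Each term (from the third on) is the previous term followed by the one before it: term 3 = xx·AA = xxAA.
So term 6 is xxAAxxxxAA·xxAAxx.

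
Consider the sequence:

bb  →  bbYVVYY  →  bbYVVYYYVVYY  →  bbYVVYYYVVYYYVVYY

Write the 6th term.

bbYVVYYYVVYYYVVYYYVVYYYVVYY

Each term is the previous one with YVVYY appended.
From bbYVVYYYVVYYYVVYY, 2 further steps: bbYVVYYYVVYYYVVYY → bbYVVYYYVVYYYVVYYYVVYY → (answer).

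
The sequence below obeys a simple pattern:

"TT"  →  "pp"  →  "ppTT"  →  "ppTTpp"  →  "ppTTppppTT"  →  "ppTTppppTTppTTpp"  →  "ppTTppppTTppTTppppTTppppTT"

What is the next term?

ppTTppppTTppTTppppTTppppTTppTTppppTTppTTpp

Each term (from the third on) is the previous term followed by the one before it: term 3 = pp·TT = ppTT.
So term 8 is ppTTppppTTppTTppppTTppppTT·ppTTppppTTppTTpp.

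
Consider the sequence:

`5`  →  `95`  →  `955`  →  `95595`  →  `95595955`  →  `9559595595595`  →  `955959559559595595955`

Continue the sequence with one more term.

9559595595595955959559559595595595

Each term (from the third on) is the previous term followed by the one before it: term 3 = 95·5 = 955.
The next term joins 955959559559595595955 and 9559595595595.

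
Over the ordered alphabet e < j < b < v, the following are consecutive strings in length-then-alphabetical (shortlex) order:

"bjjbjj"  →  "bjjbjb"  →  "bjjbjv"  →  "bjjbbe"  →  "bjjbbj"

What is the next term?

Treat bjjbbj as a base-4 numeral over the given alphabet and add one, carrying through any trailing v's.

bjjbbb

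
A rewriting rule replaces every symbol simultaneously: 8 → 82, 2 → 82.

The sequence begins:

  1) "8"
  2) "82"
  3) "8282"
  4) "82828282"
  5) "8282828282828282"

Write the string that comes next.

Rewriting the 16 symbols of 8282828282828282 one by one yields 82 82 82 82 82 82 82 82 82 82 82 82 82 82 82 82; concatenated:

82828282828282828282828282828282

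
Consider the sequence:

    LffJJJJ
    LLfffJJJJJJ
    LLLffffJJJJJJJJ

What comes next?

The n-th term is n-1 L's then n f's then 2n J's, where the shown terms are n = 2, 3, 4.
At n = 5 the blocks have lengths 4, 5, 10.

LLLLfffffJJJJJJJJJJ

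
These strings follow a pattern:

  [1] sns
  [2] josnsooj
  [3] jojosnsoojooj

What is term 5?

jojojojosnsoojoojoojooj

s(k+1) = jo·s(k)·ooj, so each term gains jo as a prefix and ooj as a suffix.
From jojosnsoojooj, 2 further steps: jojosnsoojooj → jojojosnsoojoojooj → (answer).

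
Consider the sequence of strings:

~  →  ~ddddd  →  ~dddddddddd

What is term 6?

Each term is the previous one with ddddd appended.
From ~dddddddddd, 3 further steps: ~dddddddddd → ~ddddddddddddddd → ~dddddddddddddddddddd → (answer).

~ddddddddddddddddddddddddd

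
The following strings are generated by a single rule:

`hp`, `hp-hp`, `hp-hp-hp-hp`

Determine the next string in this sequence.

hp-hp-hp-hp-hp-hp-hp-hp

Every step duplicates the string with '-' between the halves.
One more doubling of hp-hp-hp-hp gives the answer.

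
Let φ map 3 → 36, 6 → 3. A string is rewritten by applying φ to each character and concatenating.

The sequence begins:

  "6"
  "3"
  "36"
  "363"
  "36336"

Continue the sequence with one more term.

36336363

Apply φ to 36336 symbol by symbol: 3→36, 6→3, 3→36, 3→36, 6→3; joined: 36 3 36 36 3.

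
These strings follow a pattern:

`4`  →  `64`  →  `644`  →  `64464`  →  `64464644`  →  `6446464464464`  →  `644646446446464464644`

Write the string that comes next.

6446464464464644646446446464464464

From term 3 onward, concatenate the last term with the second-to-last: 64·4 = 644, 644·64 = 64464, …
Continuing: 644646446446464464644 · 6446464464464 gives term 8.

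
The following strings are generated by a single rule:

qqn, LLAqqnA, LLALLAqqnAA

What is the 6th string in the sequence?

LLALLALLALLALLAqqnAAAAA

Each term wraps the previous one in LLA on the left and A on the right.
From LLALLAqqnAA, 3 further steps: LLALLAqqnAA → LLALLALLAqqnAAA → LLALLALLALLAqqnAAAA → (answer).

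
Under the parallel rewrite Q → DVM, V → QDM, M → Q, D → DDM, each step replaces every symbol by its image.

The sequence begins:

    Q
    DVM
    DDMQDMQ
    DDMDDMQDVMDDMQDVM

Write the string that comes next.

Applying the rule to each of the 17 symbols of DDMDDMQDVMDDMQDVM gives the pieces DDM DDM Q DDM DDM Q DVM DDM QDM Q DDM DDM Q DVM DDM QDM Q, which concatenate to the answer.

DDMDDMQDDMDDMQDVMDDMQDMQDDMDDMQDVMDDMQDMQ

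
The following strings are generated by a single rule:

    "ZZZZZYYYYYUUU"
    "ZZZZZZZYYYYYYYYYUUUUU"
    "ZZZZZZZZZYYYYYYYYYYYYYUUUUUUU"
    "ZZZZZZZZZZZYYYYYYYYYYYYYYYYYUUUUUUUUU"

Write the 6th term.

Term n consists of 2n+3 Z's, followed by 4n+1 Y's, followed by 2n+1 U's (n = 1, 2, …).
For term 6, n = 6, so the run lengths are 15, 25, 13.

ZZZZZZZZZZZZZZZYYYYYYYYYYYYYYYYYYYYYYYYYUUUUUUUUUUUUU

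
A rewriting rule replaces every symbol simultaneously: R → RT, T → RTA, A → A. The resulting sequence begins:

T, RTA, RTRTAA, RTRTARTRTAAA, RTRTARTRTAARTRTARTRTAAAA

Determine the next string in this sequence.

Rewriting the 24 symbols of RTRTARTRTAARTRTARTRTAAAA one by one yields RT RTA RT RTA A RT RTA RT RTA A A RT RTA RT RTA A RT RTA RT RTA A A A A; concatenated:

RTRTARTRTAARTRTARTRTAAARTRTARTRTAARTRTARTRTAAAAA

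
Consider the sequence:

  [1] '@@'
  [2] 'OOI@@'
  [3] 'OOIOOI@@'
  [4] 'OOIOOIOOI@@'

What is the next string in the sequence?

Every step adds OOI at the front: s(k+1) = OOI·s(k).
Applying this once more to OOIOOIOOI@@:

OOIOOIOOIOOI@@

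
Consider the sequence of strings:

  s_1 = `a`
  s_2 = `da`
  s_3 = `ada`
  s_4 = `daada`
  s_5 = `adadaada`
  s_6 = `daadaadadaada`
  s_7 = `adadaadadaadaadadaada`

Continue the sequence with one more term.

This is a Fibonacci-style word recurrence s(k) = s(k−2)·s(k−1): e.g. a·da = ada.
The next term joins daadaadadaada and adadaadadaadaadadaada.

daadaadadaadaadadaadadaadaadadaada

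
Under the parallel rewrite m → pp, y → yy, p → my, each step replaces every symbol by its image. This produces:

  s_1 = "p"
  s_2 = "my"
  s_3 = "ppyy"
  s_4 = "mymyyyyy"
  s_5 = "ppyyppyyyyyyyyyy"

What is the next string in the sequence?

mymyyyyymymyyyyyyyyyyyyyyyyyyyyy

φ(ppyyppyyyyyyyyyy) expands symbol-by-symbol to my my yy yy my my yy yy yy yy yy yy yy yy yy yy; joining the 16 pieces gives the next term.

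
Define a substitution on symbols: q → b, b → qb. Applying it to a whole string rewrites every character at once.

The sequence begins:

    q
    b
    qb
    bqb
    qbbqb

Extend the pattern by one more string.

Apply φ to qbbqb symbol by symbol: q→b, b→qb, b→qb, q→b, b→qb; joined: b qb qb b qb.

bqbqbbqb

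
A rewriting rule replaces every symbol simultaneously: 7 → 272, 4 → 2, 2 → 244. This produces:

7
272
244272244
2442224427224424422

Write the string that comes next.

Replace each of the 19 characters of 2442224427224424422 in place — 244 2 2 244 244 244 2 2 244 272 244 244 2 2 244 2 2 244 244 — and concatenate.

24422244244244222442722442442224422244244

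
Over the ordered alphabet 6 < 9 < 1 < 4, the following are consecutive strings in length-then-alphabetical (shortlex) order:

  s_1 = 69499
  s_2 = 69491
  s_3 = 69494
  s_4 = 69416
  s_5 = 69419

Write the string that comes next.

69411

Treat 69419 as a base-4 numeral over the given alphabet and add one, carrying through any trailing 4's.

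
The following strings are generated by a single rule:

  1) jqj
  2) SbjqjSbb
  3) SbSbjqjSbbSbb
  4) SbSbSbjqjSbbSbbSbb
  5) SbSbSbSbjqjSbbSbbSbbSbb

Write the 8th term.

SbSbSbSbSbSbSbjqjSbbSbbSbbSbbSbbSbbSbb

Every step adds Sb to the front and Sbb to the end of the previous string.
From SbSbSbSbjqjSbbSbbSbbSbb, 3 further steps: SbSbSbSbjqjSbbSbbSbbSbb → SbSbSbSbSbjqjSbbSbbSbbSbbSbb → SbSbSbSbSbSbjqjSbbSbbSbbSbbSbbSbb → (answer).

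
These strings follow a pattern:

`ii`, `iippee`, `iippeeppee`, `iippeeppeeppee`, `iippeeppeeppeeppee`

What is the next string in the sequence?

Every step adds ppee to the end: s(k+1) = s(k)·ppee.
Applying this once more to iippeeppeeppeeppee:

iippeeppeeppeeppeeppee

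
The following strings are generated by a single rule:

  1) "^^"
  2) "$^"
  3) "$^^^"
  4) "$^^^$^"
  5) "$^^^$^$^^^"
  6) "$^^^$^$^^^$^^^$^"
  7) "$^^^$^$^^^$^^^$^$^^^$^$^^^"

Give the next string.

This is a Fibonacci-style word recurrence s(k) = s(k−1)·s(k−2): e.g. $^·^^ = $^^^.
So term 8 is $^^^$^$^^^$^^^$^$^^^$^$^^^·$^^^$^$^^^$^^^$^.

$^^^$^$^^^$^^^$^$^^^$^$^^^$^^^$^$^^^$^^^$^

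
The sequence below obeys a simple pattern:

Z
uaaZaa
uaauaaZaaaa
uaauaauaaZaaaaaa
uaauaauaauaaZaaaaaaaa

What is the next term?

uaauaauaauaauaaZaaaaaaaaaa

s(k+1) = uaa·s(k)·aa, so each term gains uaa as a prefix and aa as a suffix.
One more step from uaauaauaauaaZaaaaaaaa gives the answer.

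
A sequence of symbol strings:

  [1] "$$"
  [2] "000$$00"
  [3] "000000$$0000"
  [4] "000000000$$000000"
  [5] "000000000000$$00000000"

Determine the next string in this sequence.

s(k+1) = 000·s(k)·00, so each term gains 000 as a prefix and 00 as a suffix.
Applying this once more to 000000000000$$00000000:

000000000000000$$0000000000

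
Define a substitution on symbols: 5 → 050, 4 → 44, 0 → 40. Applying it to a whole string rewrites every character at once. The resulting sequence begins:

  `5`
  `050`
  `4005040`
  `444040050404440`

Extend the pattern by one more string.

φ(444040050404440) expands symbol-by-symbol to 44 44 44 40 44 40 40 050 40 44 40 44 44 44 40; joining the 15 pieces gives the next term.

4444444044404005040444044444440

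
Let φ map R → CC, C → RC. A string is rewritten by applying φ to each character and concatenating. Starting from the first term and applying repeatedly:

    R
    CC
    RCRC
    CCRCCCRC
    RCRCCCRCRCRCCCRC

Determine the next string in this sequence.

Rewriting the 16 symbols of RCRCCCRCRCRCCCRC one by one yields CC RC CC RC RC RC CC RC CC RC CC RC RC RC CC RC; concatenated:

CCRCCCRCRCRCCCRCCCRCCCRCRCRCCCRC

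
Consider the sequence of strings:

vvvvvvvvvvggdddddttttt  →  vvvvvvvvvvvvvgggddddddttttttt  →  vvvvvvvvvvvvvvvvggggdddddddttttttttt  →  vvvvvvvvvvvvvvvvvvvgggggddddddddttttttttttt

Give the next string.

vvvvvvvvvvvvvvvvvvvvvvggggggdddddddddttttttttttttt

The n-th term is 3n+1 v's then n-1 g's then n+2 d's then 2n-1 t's, where the shown terms are n = 3, 4, 5, 6.
At n = 7 the blocks have lengths 22, 6, 9, 13.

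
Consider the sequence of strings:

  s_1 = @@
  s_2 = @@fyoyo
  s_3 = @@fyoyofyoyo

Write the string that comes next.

@@fyoyofyoyofyoyo

Every step adds fyoyo to the end: s(k+1) = s(k)·fyoyo.
One more step from @@fyoyofyoyo gives the answer.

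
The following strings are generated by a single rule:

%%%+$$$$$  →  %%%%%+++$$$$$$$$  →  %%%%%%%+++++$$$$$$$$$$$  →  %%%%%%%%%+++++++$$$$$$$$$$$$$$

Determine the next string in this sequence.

%%%%%%%%%%%+++++++++$$$$$$$$$$$$$$$$$

The n-th term is 2n+1 %'s then 2n-1 +'s then 3n+2 $'s (n = 1, 2, …).
For the next term, n = 5, so the run lengths are 11, 9, 17.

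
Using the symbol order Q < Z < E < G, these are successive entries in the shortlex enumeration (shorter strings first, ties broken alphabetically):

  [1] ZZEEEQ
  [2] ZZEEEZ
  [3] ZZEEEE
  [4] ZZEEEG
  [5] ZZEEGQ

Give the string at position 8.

Stepping forward 3 times from ZZEEGQ: ZZEEGQ → ZZEEGZ → ZZEEGE, then the target.

ZZEEGG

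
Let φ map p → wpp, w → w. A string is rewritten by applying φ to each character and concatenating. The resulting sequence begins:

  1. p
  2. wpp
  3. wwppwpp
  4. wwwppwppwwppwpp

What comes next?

wwwwppwppwwppwppwwwppwppwwppwpp

φ(wwwppwppwwppwpp) expands symbol-by-symbol to w w w wpp wpp w wpp wpp w w wpp wpp w wpp wpp; joining the 15 pieces gives the next term.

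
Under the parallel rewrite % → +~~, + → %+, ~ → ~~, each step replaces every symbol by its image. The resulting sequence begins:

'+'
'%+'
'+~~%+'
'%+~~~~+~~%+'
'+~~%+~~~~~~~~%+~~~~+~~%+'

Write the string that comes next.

φ(+~~%+~~~~~~~~%+~~~~+~~%+) expands symbol-by-symbol to %+ ~~ ~~ +~~ %+ ~~ ~~ ~~ ~~ ~~ ~~ ~~ ~~ +~~ %+ ~~ ~~ ~~ ~~ %+ ~~ ~~ +~~ %+; joining the 24 pieces gives the next term.

%+~~~~+~~%+~~~~~~~~~~~~~~~~+~~%+~~~~~~~~%+~~~~+~~%+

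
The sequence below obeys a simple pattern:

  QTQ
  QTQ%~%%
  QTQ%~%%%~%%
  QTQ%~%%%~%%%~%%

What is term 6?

The strings grow by a fixed suffix %~%% each time.
From QTQ%~%%%~%%%~%%, 2 further steps: QTQ%~%%%~%%%~%% → QTQ%~%%%~%%%~%%%~%% → (answer).

QTQ%~%%%~%%%~%%%~%%%~%%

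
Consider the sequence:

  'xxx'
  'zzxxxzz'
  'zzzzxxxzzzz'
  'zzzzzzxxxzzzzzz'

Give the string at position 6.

zzzzzzzzzzxxxzzzzzzzzzz

Each term wraps the previous one in zz on the left and zz on the right.
From zzzzzzxxxzzzzzz, 2 further steps: zzzzzzxxxzzzzzz → zzzzzzzzxxxzzzzzzzz → (answer).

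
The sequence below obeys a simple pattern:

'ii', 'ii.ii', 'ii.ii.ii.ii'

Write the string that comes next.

Every step duplicates the string with '.' between the halves.
Doubling ii.ii.ii.ii with '.' between the halves:

ii.ii.ii.ii.ii.ii.ii.ii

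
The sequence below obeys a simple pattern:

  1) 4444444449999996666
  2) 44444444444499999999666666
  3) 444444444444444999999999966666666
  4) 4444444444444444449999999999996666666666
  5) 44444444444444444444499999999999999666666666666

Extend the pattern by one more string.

444444444444444444444444999999999999999966666666666666

Each string has the form 4^{3n+3} 9^{2n+2} 6^{2n}, where the shown terms are n = 2, 3, 4, 5, 6.
At n = 7 the blocks have lengths 24, 16, 14.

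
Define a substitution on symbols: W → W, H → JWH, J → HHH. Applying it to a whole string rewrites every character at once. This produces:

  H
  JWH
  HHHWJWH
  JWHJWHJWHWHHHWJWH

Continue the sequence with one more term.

HHHWJWHHHHWJWHHHHWJWHWJWHJWHJWHWHHHWJWH

Replace each of the 17 characters of JWHJWHJWHWHHHWJWH in place — HHH W JWH HHH W JWH HHH W JWH W JWH JWH JWH W HHH W JWH — and concatenate.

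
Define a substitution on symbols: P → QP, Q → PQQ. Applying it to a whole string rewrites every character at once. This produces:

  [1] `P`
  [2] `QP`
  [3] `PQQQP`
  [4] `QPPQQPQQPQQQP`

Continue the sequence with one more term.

PQQQPQPPQQPQQQPPQQPQQQPPQQPQQPQQQP

φ(QPPQQPQQPQQQP) expands symbol-by-symbol to PQQ QP QP PQQ PQQ QP PQQ PQQ QP PQQ PQQ PQQ QP; joining the 13 pieces gives the next term.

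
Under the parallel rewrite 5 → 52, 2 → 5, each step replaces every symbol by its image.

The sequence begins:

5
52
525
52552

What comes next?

52552525

Rewriting each symbol of 52552: 5→52, 2→5, 5→52, 5→52, 2→5, which concatenates to 52 5 52 52 5.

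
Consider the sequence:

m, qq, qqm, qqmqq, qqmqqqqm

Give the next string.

Each term (from the third on) is the previous term followed by the one before it: term 3 = qq·m = qqm.
So term 6 is qqmqqqqm·qqmqq.

qqmqqqqmqqmqq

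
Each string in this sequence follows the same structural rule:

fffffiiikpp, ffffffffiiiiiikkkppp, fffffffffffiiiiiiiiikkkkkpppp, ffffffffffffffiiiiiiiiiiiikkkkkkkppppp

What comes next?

fffffffffffffffffiiiiiiiiiiiiiiikkkkkkkkkpppppp

Reading off run lengths: f runs 5, 8, 11, 14; i runs 3, 6, 9, 12; k runs 1, 3, 5, 7; p runs 2, 3, 4, 5 — each is linear in n (n = 1, 2, …).
Setting n = 5 gives 17, 15, 9, 6 characters in each block.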